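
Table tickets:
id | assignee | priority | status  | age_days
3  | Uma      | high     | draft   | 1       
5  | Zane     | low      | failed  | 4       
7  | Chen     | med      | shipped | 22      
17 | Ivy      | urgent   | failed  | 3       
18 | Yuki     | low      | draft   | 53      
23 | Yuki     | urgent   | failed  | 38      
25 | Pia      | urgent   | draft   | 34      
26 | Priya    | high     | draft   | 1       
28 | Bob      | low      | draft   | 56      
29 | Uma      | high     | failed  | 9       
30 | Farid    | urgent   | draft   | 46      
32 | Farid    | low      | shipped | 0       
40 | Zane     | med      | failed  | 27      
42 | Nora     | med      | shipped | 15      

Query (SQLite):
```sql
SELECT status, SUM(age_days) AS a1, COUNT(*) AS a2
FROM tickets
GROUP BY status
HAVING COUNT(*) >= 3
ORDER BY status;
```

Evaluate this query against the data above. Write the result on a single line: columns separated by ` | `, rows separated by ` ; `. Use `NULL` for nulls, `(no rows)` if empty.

draft | 191 | 6 ; failed | 81 | 5 ; shipped | 37 | 3

Group tickets by status.
Per group compute: SUM(age_days), COUNT(*).
HAVING: drop groups with fewer than 3 rows.
  draft: ids {3, 18, 25, 26, 28, 30} → SUM(age_days)=191, COUNT(*)=6
  failed: ids {5, 17, 23, 29, 40} → SUM(age_days)=81, COUNT(*)=5
  shipped: ids {7, 32, 42} → SUM(age_days)=37, COUNT(*)=3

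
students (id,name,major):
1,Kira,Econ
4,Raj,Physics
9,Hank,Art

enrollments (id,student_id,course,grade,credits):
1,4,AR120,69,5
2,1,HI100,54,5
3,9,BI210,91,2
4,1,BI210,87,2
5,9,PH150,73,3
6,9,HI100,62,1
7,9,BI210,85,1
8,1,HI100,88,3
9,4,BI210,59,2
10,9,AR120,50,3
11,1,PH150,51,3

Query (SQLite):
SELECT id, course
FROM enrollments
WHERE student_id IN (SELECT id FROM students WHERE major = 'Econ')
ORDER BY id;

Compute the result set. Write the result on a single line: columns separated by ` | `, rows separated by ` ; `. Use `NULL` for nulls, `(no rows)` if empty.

Inner query: students.id where major = 'Econ'.
Outer: keep enrollments rows whose student_id is in that set.
Inner query → {1}

2 | HI100 ; 4 | BI210 ; 8 | HI100 ; 11 | PH150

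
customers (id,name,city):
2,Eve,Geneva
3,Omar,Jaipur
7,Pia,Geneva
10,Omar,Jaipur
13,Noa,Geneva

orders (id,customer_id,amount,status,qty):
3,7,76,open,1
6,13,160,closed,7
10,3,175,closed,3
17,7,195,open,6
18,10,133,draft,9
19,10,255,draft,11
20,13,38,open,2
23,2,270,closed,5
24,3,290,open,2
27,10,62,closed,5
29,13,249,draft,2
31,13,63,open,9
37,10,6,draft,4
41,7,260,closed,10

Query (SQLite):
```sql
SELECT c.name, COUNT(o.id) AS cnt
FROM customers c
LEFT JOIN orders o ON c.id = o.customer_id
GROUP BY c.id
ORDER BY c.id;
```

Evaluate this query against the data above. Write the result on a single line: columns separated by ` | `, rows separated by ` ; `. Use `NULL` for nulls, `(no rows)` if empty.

Eve | 1 ; Omar | 2 ; Pia | 3 ; Omar | 4 ; Noa | 4

LEFT JOIN keeps every customers row; unmatched ones get NULL for orders columns.
Group by customers.id and compute COUNT(o.id). COUNT(col) of an all-NULL group is 0.
  2: ids {23} → COUNT(o.id)=1
  3: ids {10, 24} → COUNT(o.id)=2
  7: ids {3, 17, 41} → COUNT(o.id)=3
  10: ids {18, 19, 27, 37} → COUNT(o.id)=4
  13: ids {6, 20, 29, 31} → COUNT(o.id)=4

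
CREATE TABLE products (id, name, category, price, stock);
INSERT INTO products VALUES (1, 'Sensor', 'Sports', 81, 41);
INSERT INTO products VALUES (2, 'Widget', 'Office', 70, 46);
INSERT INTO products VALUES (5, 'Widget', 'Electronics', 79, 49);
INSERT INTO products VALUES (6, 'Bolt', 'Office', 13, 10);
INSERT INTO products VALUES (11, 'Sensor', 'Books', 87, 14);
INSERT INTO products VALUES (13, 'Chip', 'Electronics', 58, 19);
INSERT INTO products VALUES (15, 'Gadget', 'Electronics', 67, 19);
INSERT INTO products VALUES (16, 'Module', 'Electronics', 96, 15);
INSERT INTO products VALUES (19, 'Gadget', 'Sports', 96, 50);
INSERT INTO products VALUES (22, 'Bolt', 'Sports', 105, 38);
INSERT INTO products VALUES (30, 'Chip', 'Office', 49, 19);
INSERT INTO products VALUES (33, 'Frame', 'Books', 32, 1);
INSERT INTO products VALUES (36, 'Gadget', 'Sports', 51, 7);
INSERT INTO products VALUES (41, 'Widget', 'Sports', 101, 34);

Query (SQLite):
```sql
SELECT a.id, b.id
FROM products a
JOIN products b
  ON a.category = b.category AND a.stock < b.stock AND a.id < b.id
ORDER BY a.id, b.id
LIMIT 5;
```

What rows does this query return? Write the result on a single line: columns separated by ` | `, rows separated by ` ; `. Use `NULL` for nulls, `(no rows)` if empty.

Pairs (a,b) with same category, a.stock < b.stock, a.id < b.id.
category groups: Books:{11,33} Electronics:{5,13,15,16} Office:{2,6,30} Sports:{1,19,22,36,41}
Ordered by (a.id, b.id); first 5.

1 | 19 ; 6 | 30 ; 36 | 41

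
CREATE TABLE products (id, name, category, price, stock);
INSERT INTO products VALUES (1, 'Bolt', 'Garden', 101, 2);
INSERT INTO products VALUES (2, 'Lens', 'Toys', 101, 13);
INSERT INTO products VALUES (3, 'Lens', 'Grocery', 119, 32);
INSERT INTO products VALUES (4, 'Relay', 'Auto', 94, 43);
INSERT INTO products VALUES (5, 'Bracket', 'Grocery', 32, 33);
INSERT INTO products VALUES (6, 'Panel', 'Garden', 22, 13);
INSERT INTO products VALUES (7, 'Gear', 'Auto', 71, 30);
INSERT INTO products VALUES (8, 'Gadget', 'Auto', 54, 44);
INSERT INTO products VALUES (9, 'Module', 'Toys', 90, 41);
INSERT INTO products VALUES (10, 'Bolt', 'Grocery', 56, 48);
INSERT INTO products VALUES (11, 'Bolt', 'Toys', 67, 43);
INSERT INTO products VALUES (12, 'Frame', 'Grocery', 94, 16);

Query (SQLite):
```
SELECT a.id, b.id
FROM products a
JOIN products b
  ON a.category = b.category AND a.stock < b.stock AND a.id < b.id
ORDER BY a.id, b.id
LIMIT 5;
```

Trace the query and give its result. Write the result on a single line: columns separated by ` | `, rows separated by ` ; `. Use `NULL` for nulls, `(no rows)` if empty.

Pairs (a,b) with same category, a.stock < b.stock, a.id < b.id.
category groups: Auto:{4,7,8} Garden:{1,6} Grocery:{3,5,10,12} Toys:{2,9,11}
Ordered by (a.id, b.id); first 5.

1 | 6 ; 2 | 9 ; 2 | 11 ; 3 | 5 ; 3 | 10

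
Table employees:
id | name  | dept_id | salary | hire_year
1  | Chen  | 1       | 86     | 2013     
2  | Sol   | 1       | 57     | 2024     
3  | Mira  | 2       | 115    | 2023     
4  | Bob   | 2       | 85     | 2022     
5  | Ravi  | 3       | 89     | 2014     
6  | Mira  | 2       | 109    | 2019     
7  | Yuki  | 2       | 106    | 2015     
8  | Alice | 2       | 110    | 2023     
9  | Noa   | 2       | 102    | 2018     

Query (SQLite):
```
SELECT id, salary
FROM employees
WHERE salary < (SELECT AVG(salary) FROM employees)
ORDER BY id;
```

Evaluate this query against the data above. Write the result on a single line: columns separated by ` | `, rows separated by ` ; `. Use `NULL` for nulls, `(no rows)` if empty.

Scalar subquery: AVG(salary) over all employees rows = 95.444444 (≈; comparison uses full precision).
Keep rows where salary < that value.

1 | 86 ; 2 | 57 ; 4 | 85 ; 5 | 89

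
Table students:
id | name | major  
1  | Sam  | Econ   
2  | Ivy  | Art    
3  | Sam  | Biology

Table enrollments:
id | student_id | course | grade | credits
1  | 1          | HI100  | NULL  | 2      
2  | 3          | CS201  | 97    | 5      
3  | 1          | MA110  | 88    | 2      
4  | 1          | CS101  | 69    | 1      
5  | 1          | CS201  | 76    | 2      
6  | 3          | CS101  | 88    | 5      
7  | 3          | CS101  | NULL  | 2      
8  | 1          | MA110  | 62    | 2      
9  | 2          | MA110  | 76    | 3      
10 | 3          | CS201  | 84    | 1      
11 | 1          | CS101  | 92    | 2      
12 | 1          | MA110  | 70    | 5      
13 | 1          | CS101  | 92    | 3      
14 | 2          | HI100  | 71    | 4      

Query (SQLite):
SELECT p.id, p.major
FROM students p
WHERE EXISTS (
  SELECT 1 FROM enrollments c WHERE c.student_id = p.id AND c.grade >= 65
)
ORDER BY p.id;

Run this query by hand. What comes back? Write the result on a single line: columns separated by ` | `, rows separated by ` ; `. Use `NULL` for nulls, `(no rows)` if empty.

For each students row, check whether any enrollments with matching student_id has grade >= 65.
Keep rows where that is true.

1 | Econ ; 2 | Art ; 3 | Biology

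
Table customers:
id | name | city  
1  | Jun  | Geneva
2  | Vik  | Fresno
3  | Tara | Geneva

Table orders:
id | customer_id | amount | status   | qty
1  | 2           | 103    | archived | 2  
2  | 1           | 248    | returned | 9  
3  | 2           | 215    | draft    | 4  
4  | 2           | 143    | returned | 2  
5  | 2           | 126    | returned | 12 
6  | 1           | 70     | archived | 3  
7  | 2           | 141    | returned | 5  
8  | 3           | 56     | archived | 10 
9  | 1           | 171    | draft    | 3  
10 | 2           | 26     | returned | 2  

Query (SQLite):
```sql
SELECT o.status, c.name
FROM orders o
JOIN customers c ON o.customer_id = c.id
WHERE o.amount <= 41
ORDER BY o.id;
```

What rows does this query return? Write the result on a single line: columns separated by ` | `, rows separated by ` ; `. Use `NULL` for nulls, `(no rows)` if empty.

returned | Vik

Each orders row matches the customers row where customer_id = customers.id.
Then keep rows with o.amount <= 41.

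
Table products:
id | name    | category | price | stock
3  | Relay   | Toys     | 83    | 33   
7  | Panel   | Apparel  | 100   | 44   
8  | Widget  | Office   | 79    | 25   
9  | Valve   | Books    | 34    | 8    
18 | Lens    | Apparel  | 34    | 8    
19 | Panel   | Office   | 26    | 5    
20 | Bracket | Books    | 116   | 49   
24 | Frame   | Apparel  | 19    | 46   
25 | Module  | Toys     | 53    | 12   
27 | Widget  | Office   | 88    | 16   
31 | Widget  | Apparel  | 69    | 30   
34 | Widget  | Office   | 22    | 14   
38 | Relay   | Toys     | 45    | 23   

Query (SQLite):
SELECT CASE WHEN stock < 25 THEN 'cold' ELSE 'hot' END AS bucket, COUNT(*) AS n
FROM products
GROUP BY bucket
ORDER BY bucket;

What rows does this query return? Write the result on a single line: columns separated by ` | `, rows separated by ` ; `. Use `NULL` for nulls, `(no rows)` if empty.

cold | 7 ; hot | 6

Bucket rows by stock < 25 → 'cold' else 'hot'; count each bucket.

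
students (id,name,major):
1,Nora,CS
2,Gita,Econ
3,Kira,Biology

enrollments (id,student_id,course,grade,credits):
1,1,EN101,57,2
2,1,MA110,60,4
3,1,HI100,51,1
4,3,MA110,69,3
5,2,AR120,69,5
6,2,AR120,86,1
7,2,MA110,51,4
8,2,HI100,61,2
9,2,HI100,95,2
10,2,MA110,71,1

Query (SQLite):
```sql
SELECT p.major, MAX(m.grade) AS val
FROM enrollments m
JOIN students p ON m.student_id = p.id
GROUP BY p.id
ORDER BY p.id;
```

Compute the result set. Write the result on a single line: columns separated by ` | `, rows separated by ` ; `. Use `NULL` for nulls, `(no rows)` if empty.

CS | 60 ; Econ | 95 ; Biology | 69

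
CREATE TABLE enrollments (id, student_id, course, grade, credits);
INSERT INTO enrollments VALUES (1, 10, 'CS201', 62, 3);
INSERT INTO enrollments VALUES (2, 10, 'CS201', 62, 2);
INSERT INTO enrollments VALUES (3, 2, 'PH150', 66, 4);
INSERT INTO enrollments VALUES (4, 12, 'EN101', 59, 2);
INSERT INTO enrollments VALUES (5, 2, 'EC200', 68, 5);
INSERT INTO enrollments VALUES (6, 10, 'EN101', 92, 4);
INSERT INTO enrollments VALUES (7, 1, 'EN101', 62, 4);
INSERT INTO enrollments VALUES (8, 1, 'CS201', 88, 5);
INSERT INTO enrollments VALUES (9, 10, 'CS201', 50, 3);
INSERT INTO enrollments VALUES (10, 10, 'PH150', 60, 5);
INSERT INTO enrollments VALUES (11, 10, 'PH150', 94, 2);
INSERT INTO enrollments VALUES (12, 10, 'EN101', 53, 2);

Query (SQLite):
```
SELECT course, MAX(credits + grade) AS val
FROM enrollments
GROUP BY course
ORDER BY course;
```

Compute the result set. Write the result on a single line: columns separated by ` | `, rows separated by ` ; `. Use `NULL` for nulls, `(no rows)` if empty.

For each row compute credits + grade.
Group by course; take MAX of the expression per group.
  CS201: ids {1, 2, 8, 9} → MAX(credits + grade)=93
  EC200: ids {5} → MAX(credits + grade)=73
  EN101: ids {4, 6, 7, 12} → MAX(credits + grade)=96
  PH150: ids {3, 10, 11} → MAX(credits + grade)=96

CS201 | 93 ; EC200 | 73 ; EN101 | 96 ; PH150 | 96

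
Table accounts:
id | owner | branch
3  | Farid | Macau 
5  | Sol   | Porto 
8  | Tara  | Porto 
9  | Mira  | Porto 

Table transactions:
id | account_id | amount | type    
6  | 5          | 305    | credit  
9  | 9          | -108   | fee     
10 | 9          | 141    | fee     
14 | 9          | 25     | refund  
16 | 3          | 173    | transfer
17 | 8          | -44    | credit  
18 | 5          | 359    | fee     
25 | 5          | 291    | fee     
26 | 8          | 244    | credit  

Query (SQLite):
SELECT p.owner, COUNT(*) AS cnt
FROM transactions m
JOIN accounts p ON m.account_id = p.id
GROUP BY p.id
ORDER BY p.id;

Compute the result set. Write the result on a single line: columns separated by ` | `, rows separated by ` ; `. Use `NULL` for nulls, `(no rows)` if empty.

Join each transactions row to its accounts via account_id.
Group joined rows by accounts.id; compute COUNT(*) per group.
  3: ids {16} → COUNT(*)=1
  5: ids {6, 18, 25} → COUNT(*)=3
  8: ids {17, 26} → COUNT(*)=2
  9: ids {9, 10, 14} → COUNT(*)=3

Farid | 1 ; Sol | 3 ; Tara | 2 ; Mira | 3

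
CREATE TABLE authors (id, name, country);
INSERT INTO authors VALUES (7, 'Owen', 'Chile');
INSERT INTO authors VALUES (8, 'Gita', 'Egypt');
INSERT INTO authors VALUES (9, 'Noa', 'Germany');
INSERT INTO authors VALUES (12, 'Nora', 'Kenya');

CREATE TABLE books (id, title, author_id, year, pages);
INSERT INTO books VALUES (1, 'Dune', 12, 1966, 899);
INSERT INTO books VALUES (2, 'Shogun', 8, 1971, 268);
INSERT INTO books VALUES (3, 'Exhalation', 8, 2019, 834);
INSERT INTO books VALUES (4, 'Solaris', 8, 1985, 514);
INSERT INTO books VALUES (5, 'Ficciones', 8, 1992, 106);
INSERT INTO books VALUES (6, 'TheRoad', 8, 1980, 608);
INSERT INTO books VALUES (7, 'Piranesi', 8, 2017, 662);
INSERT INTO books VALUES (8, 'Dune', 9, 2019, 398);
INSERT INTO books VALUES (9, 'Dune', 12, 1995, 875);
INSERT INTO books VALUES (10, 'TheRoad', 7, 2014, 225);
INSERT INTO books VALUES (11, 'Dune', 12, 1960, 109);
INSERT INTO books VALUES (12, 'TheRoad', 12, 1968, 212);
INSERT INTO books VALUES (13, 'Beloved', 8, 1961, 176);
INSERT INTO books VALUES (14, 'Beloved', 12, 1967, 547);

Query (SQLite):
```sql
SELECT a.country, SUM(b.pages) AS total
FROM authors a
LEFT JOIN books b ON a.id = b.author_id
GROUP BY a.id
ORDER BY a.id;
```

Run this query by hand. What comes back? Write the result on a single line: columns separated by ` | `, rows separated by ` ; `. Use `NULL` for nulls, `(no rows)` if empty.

Chile | 225 ; Egypt | 3168 ; Germany | 398 ; Kenya | 2642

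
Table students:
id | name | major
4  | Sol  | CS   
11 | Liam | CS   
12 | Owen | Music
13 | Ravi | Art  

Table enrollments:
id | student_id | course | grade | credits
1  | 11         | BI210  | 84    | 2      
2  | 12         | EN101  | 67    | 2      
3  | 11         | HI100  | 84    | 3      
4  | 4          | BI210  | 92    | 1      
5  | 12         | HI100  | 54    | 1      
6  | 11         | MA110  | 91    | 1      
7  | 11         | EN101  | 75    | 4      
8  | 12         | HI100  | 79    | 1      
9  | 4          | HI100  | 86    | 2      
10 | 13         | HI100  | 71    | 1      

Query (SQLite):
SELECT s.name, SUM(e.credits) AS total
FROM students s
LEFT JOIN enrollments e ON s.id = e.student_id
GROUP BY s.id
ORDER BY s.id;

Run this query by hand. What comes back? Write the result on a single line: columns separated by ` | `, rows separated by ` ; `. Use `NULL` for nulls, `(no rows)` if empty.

Sol | 3 ; Liam | 10 ; Owen | 4 ; Ravi | 1

LEFT JOIN keeps every students row; unmatched ones get NULL for enrollments columns.
Group by students.id and compute SUM(e.credits). SUM over an all-NULL group is NULL.
  4: ids {4, 9} → SUM(e.credits)=3
  11: ids {1, 3, 6, 7} → SUM(e.credits)=10
  12: ids {2, 5, 8} → SUM(e.credits)=4
  13: ids {10} → SUM(e.credits)=1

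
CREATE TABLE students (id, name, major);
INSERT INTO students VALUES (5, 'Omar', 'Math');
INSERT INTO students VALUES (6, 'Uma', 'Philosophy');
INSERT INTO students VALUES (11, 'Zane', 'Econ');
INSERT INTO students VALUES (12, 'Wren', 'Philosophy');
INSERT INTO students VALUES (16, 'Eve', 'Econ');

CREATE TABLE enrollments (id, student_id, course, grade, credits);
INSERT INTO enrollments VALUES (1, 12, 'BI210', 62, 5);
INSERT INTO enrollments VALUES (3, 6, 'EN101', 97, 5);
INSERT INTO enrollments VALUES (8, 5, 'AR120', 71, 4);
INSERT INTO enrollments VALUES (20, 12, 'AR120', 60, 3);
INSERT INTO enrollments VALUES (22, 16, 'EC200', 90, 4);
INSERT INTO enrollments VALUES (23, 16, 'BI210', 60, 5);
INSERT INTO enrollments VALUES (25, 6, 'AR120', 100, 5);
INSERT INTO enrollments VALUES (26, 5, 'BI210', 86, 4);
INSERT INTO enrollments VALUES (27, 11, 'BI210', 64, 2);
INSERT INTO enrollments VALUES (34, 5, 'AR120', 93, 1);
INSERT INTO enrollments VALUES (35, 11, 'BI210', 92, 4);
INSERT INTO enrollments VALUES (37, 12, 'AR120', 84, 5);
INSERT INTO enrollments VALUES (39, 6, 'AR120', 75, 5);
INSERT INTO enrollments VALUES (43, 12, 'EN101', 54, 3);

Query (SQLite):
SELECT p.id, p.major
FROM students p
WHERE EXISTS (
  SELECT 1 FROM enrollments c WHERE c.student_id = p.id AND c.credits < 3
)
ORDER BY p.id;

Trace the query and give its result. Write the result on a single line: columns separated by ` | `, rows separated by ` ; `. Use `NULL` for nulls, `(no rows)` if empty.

5 | Math ; 11 | Econ

For each students row, check whether any enrollments with matching student_id has credits < 3.
Keep rows where that is true.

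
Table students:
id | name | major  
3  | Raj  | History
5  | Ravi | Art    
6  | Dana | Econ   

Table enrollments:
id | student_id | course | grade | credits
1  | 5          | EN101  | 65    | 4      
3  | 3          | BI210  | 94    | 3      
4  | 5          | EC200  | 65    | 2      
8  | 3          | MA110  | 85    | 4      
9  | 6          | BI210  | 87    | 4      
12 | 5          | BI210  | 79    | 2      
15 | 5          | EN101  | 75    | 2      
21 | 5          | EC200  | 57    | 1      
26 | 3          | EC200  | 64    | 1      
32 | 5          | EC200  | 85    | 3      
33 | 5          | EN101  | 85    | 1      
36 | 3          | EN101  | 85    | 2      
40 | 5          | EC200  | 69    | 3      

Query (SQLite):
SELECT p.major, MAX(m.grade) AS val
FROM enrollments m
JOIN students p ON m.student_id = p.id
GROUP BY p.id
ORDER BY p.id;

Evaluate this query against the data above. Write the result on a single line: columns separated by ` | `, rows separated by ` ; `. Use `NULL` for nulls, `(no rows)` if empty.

Join each enrollments row to its students via student_id.
Group joined rows by students.id; compute MAX(m.grade) per group.
  3: ids {3, 8, 26, 36} → MAX(m.grade)=94
  5: ids {1, 4, 12, 15, 21, 32, 33, 40} → MAX(m.grade)=85
  6: ids {9} → MAX(m.grade)=87

History | 94 ; Art | 85 ; Econ | 87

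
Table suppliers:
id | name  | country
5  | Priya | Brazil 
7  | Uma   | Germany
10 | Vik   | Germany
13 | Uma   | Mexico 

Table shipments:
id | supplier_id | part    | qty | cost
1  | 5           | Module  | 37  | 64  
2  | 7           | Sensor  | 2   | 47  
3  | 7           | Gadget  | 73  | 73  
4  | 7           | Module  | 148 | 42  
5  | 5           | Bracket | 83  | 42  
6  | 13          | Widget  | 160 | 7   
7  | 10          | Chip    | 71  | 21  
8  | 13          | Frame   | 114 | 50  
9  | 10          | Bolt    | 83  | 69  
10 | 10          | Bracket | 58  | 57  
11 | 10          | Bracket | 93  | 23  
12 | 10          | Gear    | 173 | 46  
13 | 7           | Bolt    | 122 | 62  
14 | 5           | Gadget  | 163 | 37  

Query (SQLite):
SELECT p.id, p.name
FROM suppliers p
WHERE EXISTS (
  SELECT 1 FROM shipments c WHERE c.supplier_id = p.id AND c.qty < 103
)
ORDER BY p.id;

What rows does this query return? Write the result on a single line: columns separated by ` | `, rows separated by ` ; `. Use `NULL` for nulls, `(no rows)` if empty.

For each suppliers row, check whether any shipments with matching supplier_id has qty < 103.
Keep rows where that is true.

5 | Priya ; 7 | Uma ; 10 | Vik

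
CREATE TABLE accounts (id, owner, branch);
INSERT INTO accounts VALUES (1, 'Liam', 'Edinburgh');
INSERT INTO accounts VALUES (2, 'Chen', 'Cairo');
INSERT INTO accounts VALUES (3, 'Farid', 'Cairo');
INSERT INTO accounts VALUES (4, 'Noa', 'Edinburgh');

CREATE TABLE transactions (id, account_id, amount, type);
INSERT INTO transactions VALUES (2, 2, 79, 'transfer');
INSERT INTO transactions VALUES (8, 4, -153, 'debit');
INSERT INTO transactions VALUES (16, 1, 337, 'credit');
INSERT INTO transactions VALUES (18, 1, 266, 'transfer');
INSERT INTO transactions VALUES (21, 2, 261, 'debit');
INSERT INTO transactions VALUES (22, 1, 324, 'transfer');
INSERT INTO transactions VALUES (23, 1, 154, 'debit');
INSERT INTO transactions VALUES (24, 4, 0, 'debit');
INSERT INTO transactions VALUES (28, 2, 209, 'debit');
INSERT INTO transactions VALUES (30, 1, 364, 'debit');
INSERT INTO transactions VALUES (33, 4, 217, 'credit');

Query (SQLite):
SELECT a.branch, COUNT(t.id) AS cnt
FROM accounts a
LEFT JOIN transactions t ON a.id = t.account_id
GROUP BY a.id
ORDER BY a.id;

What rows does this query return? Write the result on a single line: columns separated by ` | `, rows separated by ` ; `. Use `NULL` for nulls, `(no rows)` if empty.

LEFT JOIN keeps every accounts row; unmatched ones get NULL for transactions columns.
Group by accounts.id and compute COUNT(t.id). COUNT(col) of an all-NULL group is 0.
  1: ids {16, 18, 22, 23, 30} → COUNT(t.id)=5
  2: ids {2, 21, 28} → COUNT(t.id)=3
  3: ids {—} → COUNT(t.id)=0
  4: ids {8, 24, 33} → COUNT(t.id)=3

Edinburgh | 5 ; Cairo | 3 ; Cairo | 0 ; Edinburgh | 3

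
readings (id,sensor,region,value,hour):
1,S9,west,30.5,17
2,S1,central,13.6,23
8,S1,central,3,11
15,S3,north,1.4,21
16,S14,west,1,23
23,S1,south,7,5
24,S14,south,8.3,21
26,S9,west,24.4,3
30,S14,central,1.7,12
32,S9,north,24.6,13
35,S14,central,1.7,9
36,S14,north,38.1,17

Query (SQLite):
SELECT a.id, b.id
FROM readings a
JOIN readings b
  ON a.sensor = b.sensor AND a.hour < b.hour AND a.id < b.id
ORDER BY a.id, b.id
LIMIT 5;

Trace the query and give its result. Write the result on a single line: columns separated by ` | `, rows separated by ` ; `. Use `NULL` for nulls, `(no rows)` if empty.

26 | 32 ; 30 | 36 ; 35 | 36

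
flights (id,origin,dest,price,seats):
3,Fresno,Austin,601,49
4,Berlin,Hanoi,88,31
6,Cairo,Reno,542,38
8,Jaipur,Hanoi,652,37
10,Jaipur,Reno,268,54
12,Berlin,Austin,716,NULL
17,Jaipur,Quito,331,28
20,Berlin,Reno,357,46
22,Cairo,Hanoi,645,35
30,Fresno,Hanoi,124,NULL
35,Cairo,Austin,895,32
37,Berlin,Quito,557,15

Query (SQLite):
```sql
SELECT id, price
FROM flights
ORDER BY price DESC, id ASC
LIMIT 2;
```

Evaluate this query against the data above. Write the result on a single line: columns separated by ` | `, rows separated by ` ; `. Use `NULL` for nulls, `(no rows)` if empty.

35 | 895 ; 12 | 716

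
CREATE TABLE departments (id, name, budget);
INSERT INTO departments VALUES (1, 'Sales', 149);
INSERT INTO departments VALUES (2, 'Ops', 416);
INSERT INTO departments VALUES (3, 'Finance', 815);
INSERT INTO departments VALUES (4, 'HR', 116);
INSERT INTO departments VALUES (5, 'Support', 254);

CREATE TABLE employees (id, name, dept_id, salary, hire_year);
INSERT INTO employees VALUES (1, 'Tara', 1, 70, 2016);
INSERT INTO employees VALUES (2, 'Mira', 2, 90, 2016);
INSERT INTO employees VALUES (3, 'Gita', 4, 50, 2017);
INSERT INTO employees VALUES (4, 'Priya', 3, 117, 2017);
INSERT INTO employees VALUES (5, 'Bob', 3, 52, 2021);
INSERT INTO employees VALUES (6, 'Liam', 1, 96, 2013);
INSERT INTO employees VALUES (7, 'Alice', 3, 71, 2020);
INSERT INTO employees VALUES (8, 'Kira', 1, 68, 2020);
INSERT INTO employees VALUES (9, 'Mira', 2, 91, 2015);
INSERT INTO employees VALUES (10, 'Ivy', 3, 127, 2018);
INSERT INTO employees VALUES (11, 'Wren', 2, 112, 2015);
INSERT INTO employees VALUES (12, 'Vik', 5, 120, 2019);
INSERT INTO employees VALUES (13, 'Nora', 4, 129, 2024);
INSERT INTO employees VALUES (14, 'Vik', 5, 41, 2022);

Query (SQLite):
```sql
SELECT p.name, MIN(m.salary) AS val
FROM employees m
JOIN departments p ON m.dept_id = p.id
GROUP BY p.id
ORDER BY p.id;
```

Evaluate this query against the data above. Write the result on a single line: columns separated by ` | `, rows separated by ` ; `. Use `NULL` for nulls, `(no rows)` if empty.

Sales | 68 ; Ops | 90 ; Finance | 52 ; HR | 50 ; Support | 41

Join each employees row to its departments via dept_id.
Group joined rows by departments.id; compute MIN(m.salary) per group.
  1: ids {1, 6, 8} → MIN(m.salary)=68
  2: ids {2, 9, 11} → MIN(m.salary)=90
  3: ids {4, 5, 7, 10} → MIN(m.salary)=52
  4: ids {3, 13} → MIN(m.salary)=50
  5: ids {12, 14} → MIN(m.salary)=41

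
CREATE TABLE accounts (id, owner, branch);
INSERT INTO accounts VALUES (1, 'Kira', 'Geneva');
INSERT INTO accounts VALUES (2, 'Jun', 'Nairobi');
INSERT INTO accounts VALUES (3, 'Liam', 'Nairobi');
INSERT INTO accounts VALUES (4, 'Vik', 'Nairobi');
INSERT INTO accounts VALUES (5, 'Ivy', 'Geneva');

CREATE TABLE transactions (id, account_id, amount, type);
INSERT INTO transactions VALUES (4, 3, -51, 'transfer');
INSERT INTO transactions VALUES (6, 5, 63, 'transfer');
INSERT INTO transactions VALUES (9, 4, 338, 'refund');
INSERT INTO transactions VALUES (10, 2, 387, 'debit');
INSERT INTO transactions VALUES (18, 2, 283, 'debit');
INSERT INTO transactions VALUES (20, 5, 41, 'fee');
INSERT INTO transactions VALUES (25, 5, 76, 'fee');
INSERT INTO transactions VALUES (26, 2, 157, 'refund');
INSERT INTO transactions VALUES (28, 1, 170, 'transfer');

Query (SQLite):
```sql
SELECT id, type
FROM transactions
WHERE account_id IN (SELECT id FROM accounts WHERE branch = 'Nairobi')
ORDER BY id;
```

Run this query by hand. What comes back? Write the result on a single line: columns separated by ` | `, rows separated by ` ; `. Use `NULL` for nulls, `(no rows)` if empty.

Inner query: accounts.id where branch = 'Nairobi'.
Outer: keep transactions rows whose account_id is in that set.
Inner query → {2, 3, 4}

4 | transfer ; 9 | refund ; 10 | debit ; 18 | debit ; 26 | refund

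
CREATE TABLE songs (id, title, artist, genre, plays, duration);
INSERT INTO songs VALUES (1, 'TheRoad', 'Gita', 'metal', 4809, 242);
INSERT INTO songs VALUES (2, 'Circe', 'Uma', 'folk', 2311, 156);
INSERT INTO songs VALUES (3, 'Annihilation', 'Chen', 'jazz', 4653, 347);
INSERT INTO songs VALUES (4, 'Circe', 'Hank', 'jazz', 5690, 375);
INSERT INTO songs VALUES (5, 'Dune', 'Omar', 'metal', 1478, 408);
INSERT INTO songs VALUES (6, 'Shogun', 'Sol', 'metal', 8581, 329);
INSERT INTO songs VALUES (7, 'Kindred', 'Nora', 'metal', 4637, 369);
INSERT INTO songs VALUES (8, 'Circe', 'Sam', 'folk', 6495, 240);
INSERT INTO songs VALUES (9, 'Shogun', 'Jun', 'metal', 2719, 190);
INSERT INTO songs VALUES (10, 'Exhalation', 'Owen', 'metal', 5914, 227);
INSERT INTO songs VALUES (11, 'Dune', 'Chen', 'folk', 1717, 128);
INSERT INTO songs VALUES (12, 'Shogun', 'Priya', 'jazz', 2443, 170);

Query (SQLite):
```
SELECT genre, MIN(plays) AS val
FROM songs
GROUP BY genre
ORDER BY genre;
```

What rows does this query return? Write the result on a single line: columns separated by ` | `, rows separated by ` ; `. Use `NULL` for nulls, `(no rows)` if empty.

folk | 1717 ; jazz | 2443 ; metal | 1478

Partition songs by genre; compute MIN(plays) within each group.
  folk: ids {2, 8, 11} → MIN(plays)=1717
  jazz: ids {3, 4, 12} → MIN(plays)=2443
  metal: ids {1, 5, 6, 7, 9, 10} → MIN(plays)=1478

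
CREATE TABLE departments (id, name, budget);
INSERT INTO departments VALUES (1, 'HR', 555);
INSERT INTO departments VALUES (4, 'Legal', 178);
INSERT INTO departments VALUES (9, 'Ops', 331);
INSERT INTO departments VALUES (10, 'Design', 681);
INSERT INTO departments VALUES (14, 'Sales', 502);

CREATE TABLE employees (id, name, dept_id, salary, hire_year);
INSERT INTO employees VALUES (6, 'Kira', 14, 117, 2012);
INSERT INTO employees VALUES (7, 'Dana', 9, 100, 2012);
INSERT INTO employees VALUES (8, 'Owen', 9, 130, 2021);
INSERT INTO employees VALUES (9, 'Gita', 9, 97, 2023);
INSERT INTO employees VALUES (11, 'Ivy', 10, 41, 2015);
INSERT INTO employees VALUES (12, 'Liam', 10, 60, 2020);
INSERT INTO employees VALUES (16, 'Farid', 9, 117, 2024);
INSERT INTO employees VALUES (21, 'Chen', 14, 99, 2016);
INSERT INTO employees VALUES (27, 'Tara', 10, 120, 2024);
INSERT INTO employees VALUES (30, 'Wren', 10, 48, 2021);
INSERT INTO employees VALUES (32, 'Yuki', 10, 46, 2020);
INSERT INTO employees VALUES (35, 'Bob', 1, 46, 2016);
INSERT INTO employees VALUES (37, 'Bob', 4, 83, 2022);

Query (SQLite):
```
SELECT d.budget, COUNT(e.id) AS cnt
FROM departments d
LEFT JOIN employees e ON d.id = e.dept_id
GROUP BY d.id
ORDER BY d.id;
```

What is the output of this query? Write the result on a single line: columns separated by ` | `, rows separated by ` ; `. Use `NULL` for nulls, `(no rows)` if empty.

555 | 1 ; 178 | 1 ; 331 | 4 ; 681 | 5 ; 502 | 2

LEFT JOIN keeps every departments row; unmatched ones get NULL for employees columns.
Group by departments.id and compute COUNT(e.id). COUNT(col) of an all-NULL group is 0.
  1: ids {35} → COUNT(e.id)=1
  4: ids {37} → COUNT(e.id)=1
  9: ids {7, 8, 9, 16} → COUNT(e.id)=4
  10: ids {11, 12, 27, 30, 32} → COUNT(e.id)=5
  14: ids {6, 21} → COUNT(e.id)=2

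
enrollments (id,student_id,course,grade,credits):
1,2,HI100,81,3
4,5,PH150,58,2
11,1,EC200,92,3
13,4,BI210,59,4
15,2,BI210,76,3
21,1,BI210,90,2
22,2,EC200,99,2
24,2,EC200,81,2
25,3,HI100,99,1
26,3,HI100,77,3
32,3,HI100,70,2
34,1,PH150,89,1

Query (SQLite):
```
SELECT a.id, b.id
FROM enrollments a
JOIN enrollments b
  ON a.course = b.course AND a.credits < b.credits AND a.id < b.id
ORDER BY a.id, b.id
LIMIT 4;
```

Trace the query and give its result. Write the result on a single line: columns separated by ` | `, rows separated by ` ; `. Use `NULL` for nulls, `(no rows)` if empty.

25 | 26 ; 25 | 32

Pairs (a,b) with same course, a.credits < b.credits, a.id < b.id.
course groups: BI210:{13,15,21} EC200:{11,22,24} HI100:{1,25,26,32} PH150:{4,34}
Ordered by (a.id, b.id); first 4.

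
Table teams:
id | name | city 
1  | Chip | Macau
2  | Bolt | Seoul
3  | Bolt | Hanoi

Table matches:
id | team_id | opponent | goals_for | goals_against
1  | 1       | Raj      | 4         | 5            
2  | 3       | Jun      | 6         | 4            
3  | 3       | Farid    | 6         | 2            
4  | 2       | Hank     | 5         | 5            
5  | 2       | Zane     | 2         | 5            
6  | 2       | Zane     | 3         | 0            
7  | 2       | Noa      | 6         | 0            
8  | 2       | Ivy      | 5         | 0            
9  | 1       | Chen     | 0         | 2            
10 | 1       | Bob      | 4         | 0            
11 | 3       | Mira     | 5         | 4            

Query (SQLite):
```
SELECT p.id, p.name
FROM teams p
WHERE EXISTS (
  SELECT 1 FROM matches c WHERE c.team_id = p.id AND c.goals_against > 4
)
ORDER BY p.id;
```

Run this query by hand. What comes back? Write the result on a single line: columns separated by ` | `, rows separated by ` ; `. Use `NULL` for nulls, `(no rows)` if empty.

For each teams row, check whether any matches with matching team_id has goals_against > 4.
Keep rows where that is true.

1 | Chip ; 2 | Bolt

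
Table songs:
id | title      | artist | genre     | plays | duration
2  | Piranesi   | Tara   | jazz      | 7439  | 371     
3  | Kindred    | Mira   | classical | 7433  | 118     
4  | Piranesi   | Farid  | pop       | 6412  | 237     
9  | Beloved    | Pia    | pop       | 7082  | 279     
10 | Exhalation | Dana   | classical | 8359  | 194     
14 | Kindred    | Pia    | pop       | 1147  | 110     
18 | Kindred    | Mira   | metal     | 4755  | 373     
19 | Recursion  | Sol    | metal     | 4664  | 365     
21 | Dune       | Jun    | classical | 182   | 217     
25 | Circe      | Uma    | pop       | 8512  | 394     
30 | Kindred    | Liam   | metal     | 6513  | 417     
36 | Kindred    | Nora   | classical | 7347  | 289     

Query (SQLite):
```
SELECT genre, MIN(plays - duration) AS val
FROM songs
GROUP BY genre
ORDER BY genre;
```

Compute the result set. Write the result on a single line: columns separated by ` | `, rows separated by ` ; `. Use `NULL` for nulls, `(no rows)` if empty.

For each row compute plays - duration.
Group by genre; take MIN of the expression per group.
  classical: ids {3, 10, 21, 36} → MIN(plays - duration)=-35
  jazz: ids {2} → MIN(plays - duration)=7068
  metal: ids {18, 19, 30} → MIN(plays - duration)=4299
  pop: ids {4, 9, 14, 25} → MIN(plays - duration)=1037

classical | -35 ; jazz | 7068 ; metal | 4299 ; pop | 1037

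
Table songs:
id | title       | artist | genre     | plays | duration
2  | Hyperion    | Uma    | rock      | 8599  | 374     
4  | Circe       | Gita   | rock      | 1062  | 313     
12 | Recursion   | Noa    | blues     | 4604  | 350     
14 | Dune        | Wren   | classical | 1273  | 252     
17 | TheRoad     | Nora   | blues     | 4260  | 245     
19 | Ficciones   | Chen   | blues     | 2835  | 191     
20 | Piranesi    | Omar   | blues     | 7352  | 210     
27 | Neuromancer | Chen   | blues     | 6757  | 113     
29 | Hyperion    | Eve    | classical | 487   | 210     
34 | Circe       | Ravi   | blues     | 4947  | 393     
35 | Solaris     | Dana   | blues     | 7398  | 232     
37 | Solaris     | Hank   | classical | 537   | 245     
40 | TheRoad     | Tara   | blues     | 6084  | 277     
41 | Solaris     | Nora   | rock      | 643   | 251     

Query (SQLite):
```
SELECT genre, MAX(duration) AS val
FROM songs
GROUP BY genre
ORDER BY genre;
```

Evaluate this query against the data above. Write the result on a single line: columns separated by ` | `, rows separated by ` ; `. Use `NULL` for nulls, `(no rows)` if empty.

blues | 393 ; classical | 252 ; rock | 374

Partition songs by genre; compute MAX(duration) within each group.
  blues: ids {12, 17, 19, 20, 27, 34, 35, 40} → MAX(duration)=393
  classical: ids {14, 29, 37} → MAX(duration)=252
  rock: ids {2, 4, 41} → MAX(duration)=374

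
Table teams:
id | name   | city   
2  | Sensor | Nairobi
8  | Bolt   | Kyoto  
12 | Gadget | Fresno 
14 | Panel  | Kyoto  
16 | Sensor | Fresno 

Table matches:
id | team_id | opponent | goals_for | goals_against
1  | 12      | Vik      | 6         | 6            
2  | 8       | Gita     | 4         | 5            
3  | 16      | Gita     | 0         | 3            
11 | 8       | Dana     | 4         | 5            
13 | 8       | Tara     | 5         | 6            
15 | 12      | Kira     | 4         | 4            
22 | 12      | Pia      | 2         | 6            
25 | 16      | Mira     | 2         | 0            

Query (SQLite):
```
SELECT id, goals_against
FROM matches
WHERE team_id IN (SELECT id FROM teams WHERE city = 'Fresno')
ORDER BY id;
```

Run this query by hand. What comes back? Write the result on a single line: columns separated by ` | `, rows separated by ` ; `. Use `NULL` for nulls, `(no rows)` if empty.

Inner query: teams.id where city = 'Fresno'.
Outer: keep matches rows whose team_id is in that set.
Inner query → {12, 16}

1 | 6 ; 3 | 3 ; 15 | 4 ; 22 | 6 ; 25 | 0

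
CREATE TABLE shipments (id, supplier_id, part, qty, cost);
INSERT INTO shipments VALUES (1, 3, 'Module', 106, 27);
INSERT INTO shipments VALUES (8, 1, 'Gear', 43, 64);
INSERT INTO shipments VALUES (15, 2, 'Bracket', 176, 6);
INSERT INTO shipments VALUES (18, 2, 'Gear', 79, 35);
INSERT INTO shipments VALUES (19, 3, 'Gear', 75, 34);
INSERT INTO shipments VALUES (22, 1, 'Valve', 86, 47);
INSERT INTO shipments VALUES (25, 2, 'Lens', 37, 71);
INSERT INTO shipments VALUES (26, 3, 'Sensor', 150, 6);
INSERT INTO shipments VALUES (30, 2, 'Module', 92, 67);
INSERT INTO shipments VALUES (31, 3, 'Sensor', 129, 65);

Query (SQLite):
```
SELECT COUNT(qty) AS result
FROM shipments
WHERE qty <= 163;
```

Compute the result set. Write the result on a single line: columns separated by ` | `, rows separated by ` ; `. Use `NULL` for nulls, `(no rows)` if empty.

Rows where qty <= 163 → qty values: [106, 43, 79, 75, 86, 37, 150, 92, 129].
COUNT(qty) counts non-NULL values → 9.

9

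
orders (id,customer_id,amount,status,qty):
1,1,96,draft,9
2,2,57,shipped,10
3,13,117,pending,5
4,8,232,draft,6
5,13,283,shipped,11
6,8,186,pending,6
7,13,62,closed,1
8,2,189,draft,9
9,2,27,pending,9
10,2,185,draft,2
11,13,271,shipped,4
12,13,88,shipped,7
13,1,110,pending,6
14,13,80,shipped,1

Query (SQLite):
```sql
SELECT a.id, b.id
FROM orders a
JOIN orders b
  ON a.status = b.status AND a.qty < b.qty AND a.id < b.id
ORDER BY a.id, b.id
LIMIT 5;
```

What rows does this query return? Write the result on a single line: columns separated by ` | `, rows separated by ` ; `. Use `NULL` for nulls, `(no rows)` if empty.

Pairs (a,b) with same status, a.qty < b.qty, a.id < b.id.
status groups: closed:{7} draft:{1,4,8,10} pending:{3,6,9,13} shipped:{2,5,11,12,14}
Ordered by (a.id, b.id); first 5.

2 | 5 ; 3 | 6 ; 3 | 9 ; 3 | 13 ; 4 | 8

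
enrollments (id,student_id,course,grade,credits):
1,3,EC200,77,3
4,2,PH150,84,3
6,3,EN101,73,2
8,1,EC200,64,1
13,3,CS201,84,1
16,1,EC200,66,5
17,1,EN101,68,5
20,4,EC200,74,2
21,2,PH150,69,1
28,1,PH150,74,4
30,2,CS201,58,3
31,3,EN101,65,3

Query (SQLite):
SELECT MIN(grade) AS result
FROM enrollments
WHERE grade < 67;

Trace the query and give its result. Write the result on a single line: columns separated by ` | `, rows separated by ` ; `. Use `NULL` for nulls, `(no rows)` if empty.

58

Rows where grade < 67 → grade values: [64, 66, 58, 65].
MIN of non-NULL values = 58.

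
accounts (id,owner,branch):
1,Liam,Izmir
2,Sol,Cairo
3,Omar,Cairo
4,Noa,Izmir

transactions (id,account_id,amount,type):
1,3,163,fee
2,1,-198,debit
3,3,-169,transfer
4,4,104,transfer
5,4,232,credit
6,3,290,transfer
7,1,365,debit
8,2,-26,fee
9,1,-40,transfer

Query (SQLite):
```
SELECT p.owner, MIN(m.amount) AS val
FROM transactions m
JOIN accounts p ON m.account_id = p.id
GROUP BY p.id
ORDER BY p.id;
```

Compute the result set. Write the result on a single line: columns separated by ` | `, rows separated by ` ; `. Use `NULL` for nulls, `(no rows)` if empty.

Liam | -198 ; Sol | -26 ; Omar | -169 ; Noa | 104

Join each transactions row to its accounts via account_id.
Group joined rows by accounts.id; compute MIN(m.amount) per group.
  1: ids {2, 7, 9} → MIN(m.amount)=-198
  2: ids {8} → MIN(m.amount)=-26
  3: ids {1, 3, 6} → MIN(m.amount)=-169
  4: ids {4, 5} → MIN(m.amount)=104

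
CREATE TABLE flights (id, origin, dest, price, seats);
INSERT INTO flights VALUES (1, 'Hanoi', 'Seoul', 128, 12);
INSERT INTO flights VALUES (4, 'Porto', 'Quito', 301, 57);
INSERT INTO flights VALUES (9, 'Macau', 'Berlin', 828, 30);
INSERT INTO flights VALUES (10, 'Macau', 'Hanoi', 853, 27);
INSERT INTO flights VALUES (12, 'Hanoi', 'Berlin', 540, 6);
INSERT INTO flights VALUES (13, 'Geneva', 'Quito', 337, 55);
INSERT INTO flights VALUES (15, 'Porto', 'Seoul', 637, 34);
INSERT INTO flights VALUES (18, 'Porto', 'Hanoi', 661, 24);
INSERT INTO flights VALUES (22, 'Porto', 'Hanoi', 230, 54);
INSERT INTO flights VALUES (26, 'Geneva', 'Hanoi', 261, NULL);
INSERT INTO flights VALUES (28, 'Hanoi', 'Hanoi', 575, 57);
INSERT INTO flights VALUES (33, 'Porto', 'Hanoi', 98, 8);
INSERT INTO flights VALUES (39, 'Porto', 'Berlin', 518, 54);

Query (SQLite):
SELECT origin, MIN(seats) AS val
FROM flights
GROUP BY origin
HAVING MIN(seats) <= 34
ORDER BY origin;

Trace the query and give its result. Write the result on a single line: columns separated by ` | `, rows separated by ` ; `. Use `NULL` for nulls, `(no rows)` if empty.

Hanoi | 6 ; Macau | 27 ; Porto | 8

Partition flights by origin; compute MIN(seats) within each group.
HAVING: keep groups where MIN(seats) <= 34.
  Geneva: ids {13, 26} → MIN(seats)=55
  Hanoi: ids {1, 12, 28} → MIN(seats)=6
  Macau: ids {9, 10} → MIN(seats)=27
  Porto: ids {4, 15, 18, 22, 33, 39} → MIN(seats)=8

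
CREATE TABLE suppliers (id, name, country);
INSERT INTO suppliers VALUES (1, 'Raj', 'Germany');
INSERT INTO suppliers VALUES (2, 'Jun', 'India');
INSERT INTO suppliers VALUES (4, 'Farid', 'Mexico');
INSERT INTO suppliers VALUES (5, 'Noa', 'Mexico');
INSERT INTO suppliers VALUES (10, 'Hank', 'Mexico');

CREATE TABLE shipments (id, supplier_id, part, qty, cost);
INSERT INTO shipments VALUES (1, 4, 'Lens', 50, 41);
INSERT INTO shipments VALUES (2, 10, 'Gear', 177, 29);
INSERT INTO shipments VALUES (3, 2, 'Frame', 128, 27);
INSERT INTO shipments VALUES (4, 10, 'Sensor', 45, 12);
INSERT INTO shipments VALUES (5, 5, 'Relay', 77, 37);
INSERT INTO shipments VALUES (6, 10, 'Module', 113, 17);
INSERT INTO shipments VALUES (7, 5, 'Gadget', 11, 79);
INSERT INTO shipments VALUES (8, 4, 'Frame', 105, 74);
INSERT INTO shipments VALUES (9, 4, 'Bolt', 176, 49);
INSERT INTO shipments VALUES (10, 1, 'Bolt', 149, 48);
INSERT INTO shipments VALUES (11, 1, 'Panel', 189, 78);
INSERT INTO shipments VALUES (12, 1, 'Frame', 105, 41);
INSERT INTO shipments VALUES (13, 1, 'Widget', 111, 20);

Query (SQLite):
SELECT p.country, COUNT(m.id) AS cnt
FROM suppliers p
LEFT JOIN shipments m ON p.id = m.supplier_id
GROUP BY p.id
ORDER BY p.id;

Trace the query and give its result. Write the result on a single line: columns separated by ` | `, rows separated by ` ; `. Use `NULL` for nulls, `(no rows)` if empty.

LEFT JOIN keeps every suppliers row; unmatched ones get NULL for shipments columns.
Group by suppliers.id and compute COUNT(m.id). COUNT(col) of an all-NULL group is 0.
  1: ids {10, 11, 12, 13} → COUNT(m.id)=4
  2: ids {3} → COUNT(m.id)=1
  4: ids {1, 8, 9} → COUNT(m.id)=3
  5: ids {5, 7} → COUNT(m.id)=2
  10: ids {2, 4, 6} → COUNT(m.id)=3

Germany | 4 ; India | 1 ; Mexico | 3 ; Mexico | 2 ; Mexico | 3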